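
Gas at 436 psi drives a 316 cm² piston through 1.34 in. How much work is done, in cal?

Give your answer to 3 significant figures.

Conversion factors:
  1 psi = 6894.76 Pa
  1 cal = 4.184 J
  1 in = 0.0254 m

436 psi → 3.00612×10⁶ Pa
316 cm² → 0.0316 m²
F = P × A = 3.00612×10⁶ × 0.0316 = 94993.4 N
1.34 in → 0.034036 m
W = F × d = 94993.4 × 0.034036 = 3233.2 J
In cal: 3233.2 / 4.184 = 772.753 cal

773 cal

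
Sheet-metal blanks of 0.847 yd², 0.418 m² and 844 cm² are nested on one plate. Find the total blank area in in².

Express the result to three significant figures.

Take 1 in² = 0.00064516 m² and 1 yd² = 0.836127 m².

1880 in²

0.847 yd² × 0.836127 = 0.7082 m²
0.418 m² (already m²)
844 cm² × 0.0001 = 0.0844 m²
Total: 0.7082 + 0.418 + 0.0844 = 1.2106 m²
In in²: 1.2106 / 0.00064516 = 1876.43 in²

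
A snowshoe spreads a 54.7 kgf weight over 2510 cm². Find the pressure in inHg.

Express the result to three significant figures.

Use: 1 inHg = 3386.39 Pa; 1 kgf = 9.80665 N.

54.7 kgf × 9.80665 = 536.424 N
2510 cm² × 0.0001 = 0.251 m²
P = F / A = 536.424 N / 0.251 m² = 2137.15 Pa
2137.15 Pa ÷ (3386.39 Pa/inHg) = 0.6311 inHg

0.631 inHg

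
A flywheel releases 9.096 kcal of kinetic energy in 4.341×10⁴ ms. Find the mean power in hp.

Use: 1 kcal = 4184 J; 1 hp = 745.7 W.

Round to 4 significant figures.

9.096 kcal × 4184 → 38057.7 J
4.341×10⁴ ms × 0.001 → 43.41 s
P = E / t = 38057.7 J / 43.41 s = 876.704 W
876.704 W ÷ (745.7 W/hp) = 1.17568 hp

1.176 hp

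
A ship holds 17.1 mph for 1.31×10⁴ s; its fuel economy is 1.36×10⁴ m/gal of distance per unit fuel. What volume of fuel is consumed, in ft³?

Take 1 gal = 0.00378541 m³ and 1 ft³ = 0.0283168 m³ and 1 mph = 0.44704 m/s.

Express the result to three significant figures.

17.1 mph → 7.64438 m/s
d = v × t = 7.64438 × 13100 = 100141 m
1.36×10⁴ m/gal → 3.59274×10⁶ m/m³
V = d / (distance per unit fuel) = 100141 / 3.59274×10⁶ = 0.0278732 m³
In ft³: 0.0278732 / 0.0283168 = 0.984334 ft³

0.984 ft³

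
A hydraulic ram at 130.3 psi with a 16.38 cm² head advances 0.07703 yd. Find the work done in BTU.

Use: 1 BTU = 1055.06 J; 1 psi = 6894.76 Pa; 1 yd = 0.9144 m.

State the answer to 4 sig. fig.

0.09824 BTU

130.3 psi → 898387 Pa
16.38 cm² → 0.001638 m²
F = P × A = 898387 × 0.001638 = 1471.56 N
0.07703 yd → 0.0704362 m
W = F × d = 1471.56 × 0.0704362 = 103.651 J
In BTU: 103.651 / 1055.06 = 0.0982418 BTU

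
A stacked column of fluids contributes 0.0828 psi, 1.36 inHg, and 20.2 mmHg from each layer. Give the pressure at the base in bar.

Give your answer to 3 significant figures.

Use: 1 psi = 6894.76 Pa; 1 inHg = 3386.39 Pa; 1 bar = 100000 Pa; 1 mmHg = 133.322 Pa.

0.0787 bar

0.0828 psi × 6894.76 = 570.886 Pa
1.36 inHg × 3386.39 = 4605.49 Pa
20.2 mmHg × 133.322 = 2693.1 Pa
Sum: 570.886 + 4605.49 + 2693.1 = 7869.48 Pa
In bar: 7869.48 / 100000 = 0.0786948 bar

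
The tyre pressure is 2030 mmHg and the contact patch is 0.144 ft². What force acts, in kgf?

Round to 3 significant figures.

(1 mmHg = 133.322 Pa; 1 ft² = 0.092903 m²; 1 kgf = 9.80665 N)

2030 mmHg × 133.322 → 270644 Pa
0.144 ft² × 0.092903 → 0.013378 m²
F = P × A = 270644 Pa × 0.013378 m² = 3620.68 N
3620.68 N ÷ (9.80665 N/kgf) = 369.207 kgf

369 kgf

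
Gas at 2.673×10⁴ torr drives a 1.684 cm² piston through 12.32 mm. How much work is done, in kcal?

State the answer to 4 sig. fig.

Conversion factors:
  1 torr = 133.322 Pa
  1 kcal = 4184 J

2.673×10⁴ torr → 3.5637×10⁶ Pa
1.684 cm² → 1.684×10⁻⁴ m²
F = P × A = 3.5637×10⁶ × 1.684×10⁻⁴ = 600.127 N
12.32 mm → 0.01232 m
W = F × d = 600.127 × 0.01232 = 7.39356 J
In kcal: 7.39356 / 4184 = 0.0017671 kcal

0.001767 kcal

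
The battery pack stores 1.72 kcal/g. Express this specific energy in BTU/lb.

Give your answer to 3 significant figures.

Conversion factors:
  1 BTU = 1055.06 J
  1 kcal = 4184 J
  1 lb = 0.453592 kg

3090 BTU/lb

1.72 kcal/g × 4184 J/kcal ÷ 0.001 kg/g = 7.19648×10⁶ J/kg
7.19648×10⁶ J/kg ÷ 1055.06 J/BTU × 0.453592 kg/lb = 3093.91 BTU/lb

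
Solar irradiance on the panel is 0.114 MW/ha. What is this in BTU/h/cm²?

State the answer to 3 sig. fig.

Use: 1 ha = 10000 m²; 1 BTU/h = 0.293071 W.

0.00389 BTU/h/cm²

0.114 MW/ha × 1000000 W/MW ÷ 10000 m²/ha = 11.4 W/m²
11.4 W/m² ÷ 0.293071 W/BTU/h × 0.0001 m²/cm² = 0.00388984 BTU/h/cm²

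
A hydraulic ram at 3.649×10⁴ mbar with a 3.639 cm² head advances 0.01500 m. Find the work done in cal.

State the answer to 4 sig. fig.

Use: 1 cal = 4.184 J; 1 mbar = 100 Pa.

4.761 cal

3.649×10⁴ mbar → 3.649×10⁶ Pa
3.639 cm² → 3.639×10⁻⁴ m²
F = P × A = 3.649×10⁶ × 3.639×10⁻⁴ = 1327.87 N
W = F × d = 1327.87 × 0.015 = 19.918 J
In cal: 19.918 / 4.184 = 4.76052 cal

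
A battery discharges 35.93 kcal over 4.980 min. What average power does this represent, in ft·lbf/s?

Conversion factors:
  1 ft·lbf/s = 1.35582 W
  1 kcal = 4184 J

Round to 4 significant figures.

371.1 ft·lbf/s

35.93 kcal × 4184 → 150331 J
4.980 min × 60 → 298.8 s
P = E / t = 150331 J / 298.8 s = 503.116 W
503.116 W ÷ (1.35582 W/ft·lbf/s) = 371.079 ft·lbf/s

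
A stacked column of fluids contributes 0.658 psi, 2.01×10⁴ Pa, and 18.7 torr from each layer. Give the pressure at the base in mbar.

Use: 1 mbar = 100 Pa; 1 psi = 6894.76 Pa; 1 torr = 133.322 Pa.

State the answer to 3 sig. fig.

0.658 psi × 6894.76 → 4536.75 Pa
2.01×10⁴ Pa (already Pa)
18.7 torr × 133.322 → 2493.12 Pa
Sum: 4536.75 + 20100 + 2493.12 = 27129.9 Pa
In mbar: 27129.9 / 100 = 271.299 mbar

271 mbar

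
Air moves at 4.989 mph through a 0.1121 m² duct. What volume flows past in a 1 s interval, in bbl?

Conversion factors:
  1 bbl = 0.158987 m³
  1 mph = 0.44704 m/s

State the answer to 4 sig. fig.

1.573 bbl

4.989 mph × 0.44704 → 2.23028 m/s
V = v × A × t = 2.23028 m/s × 0.1121 m² × 1 s = 0.250014 m³
0.250014 m³ ÷ (0.158987 m³/bbl) = 1.57254 bbl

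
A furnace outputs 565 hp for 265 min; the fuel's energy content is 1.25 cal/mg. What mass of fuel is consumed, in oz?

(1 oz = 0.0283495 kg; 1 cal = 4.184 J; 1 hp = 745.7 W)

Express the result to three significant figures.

4.52×10⁴ oz

565 hp → 421320 W
265 min → 15900 s
E = P × t = 421320 × 15900 = 6.69899×10⁹ J
1.25 cal/mg → 5.23×10⁶ J/kg
m = E / e_s = 6.69899×10⁹ / 5.23×10⁶ = 1280.88 kg
In oz: 1280.88 / 0.0283495 = 45181.7 oz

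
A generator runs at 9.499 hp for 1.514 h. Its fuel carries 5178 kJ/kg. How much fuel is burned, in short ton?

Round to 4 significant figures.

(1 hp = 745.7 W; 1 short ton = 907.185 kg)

0.008219 short ton

9.499 hp → 7083.4 W
1.514 h → 5450.4 s
E = P × t = 7083.4 × 5450.4 = 3.86074×10⁷ J
5178 kJ/kg → 5.178×10⁶ J/kg
m = E / e_s = 3.86074×10⁷ / 5.178×10⁶ = 7.45604 kg
In short ton: 7.45604 / 907.185 = 0.00821887 short ton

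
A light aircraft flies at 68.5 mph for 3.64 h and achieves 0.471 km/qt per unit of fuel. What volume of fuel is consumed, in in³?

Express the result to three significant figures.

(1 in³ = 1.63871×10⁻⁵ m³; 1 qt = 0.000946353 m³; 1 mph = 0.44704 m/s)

68.5 mph → 30.6222 m/s
3.64 h → 13104 s
d = v × t = 30.6222 × 13104 = 401273 m
0.471 km/qt → 497700 m/m³
V = d / (distance per unit fuel) = 401273 / 497700 = 0.806255 m³
In in³: 0.806255 / 1.63871×10⁻⁵ = 49200.6 in³

4.92×10⁴ in³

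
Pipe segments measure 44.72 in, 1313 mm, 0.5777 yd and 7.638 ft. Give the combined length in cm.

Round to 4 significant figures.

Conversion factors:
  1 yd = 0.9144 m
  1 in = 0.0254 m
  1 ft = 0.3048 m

44.72 in × 0.0254 = 1.13589 m
1313 mm × 0.001 = 1.313 m
0.5777 yd × 0.9144 = 0.528249 m
7.638 ft × 0.3048 = 2.32806 m
Combined: 1.13589 + 1.313 + 0.528249 + 2.32806 = 5.3052 m
In cm: 5.3052 / 0.01 = 530.52 cm

530.5 cm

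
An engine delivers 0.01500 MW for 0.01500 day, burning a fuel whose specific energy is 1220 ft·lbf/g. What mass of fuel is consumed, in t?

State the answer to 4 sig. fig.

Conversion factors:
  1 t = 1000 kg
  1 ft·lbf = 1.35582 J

0.01500 MW → 15000 W
0.01500 day → 1296 s
E = P × t = 15000 × 1296 = 1.944×10⁷ J
1220 ft·lbf/g → 1.6541×10⁶ J/kg
m = E / e_s = 1.944×10⁷ / 1.6541×10⁶ = 11.7526 kg
In t: 11.7526 / 1000 = 0.0117526 t

0.01175 t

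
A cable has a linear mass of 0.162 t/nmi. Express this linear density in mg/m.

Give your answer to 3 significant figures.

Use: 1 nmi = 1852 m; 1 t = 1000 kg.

0.162 t/nmi × 1000 kg/t ÷ 1852 m/nmi = 0.087473 kg/m
0.087473 kg/m ÷ 10⁻⁶ kg/mg = 87473 mg/m

8.75×10⁴ mg/m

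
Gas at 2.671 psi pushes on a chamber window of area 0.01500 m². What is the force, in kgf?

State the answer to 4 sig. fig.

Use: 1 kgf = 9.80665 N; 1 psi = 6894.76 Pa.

28.17 kgf

2.671 psi × 6894.76 → 18415.9 Pa
F = P × A = 18415.9 Pa × 0.015 m² = 276.238 N
276.238 N ÷ (9.80665 N/kgf) = 28.1684 kgf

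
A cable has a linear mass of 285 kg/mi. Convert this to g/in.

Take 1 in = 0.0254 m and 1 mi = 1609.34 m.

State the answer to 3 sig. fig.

4.50 g/in

285 kg/mi ÷ 1609.34 m/mi = 0.177091 kg/m
0.177091 kg/m ÷ 0.001 kg/g × 0.0254 m/in = 4.49811 g/in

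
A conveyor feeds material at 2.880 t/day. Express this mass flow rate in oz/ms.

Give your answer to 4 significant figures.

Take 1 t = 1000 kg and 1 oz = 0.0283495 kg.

2.880 t/day × 1000 kg/t ÷ 86400 s/day = 0.0333333 kg/s
0.0333333 kg/s ÷ 0.0283495 kg/oz × 0.001 s/ms = 0.0011758 oz/ms

0.001176 oz/ms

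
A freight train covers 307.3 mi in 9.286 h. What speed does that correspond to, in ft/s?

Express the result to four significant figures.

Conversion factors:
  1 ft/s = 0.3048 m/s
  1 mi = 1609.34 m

307.3 mi × 1609.34 → 494550 m
9.286 h × 3600 → 33429.6 s
v = d / t = 494550 m / 33429.6 s = 14.7938 m/s
14.7938 m/s ÷ (0.3048 m/s/ft/s) = 48.5361 ft/s

48.54 ft/s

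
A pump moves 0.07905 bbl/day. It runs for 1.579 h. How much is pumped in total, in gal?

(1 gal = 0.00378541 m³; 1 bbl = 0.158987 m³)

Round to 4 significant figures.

0.07905 bbl/day → 1.45462×10⁻⁷ m³/s
1.579 h → 5684.4 s
V = Q × t = 1.45462×10⁻⁷ × 5684.4 = 8.26864×10⁻⁴ m³
In gal: 8.26864×10⁻⁴ / 0.00378541 = 0.218434 gal

0.2184 gal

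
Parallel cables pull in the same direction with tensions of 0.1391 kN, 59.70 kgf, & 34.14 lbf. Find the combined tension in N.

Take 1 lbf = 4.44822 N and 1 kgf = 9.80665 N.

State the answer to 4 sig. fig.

0.1391 kN × 1000 → 139.1 N
59.70 kgf × 9.80665 → 585.457 N
34.14 lbf × 4.44822 → 151.862 N
Sum: 139.1 + 585.457 + 151.862 = 876.419 N

876.4 N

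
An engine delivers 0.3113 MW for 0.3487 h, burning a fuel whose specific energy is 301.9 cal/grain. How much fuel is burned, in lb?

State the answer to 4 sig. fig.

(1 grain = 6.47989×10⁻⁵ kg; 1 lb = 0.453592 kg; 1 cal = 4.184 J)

44.20 lb

0.3113 MW → 311300 W
0.3487 h → 1255.32 s
E = P × t = 311300 × 1255.32 = 3.90781×10⁸ J
301.9 cal/grain → 1.94934×10⁷ J/kg
m = E / e_s = 3.90781×10⁸ / 1.94934×10⁷ = 20.0468 kg
In lb: 20.0468 / 0.453592 = 44.1957 lb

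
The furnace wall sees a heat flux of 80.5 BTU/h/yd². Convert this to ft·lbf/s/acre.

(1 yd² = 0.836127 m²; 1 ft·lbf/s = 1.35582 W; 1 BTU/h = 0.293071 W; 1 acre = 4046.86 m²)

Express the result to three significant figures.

80.5 BTU/h/yd² × 0.293071 W/BTU/h ÷ 0.836127 m²/yd² = 28.2161 W/m²
28.2161 W/m² ÷ 1.35582 W/ft·lbf/s × 4046.86 m²/acre = 84219.6 ft·lbf/s/acre

8.42×10⁴ ft·lbf/s/acre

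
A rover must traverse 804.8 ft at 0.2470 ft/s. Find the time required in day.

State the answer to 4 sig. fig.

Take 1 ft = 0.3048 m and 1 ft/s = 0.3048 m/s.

0.03771 day

804.8 ft × 0.3048 → 245.303 m
0.2470 ft/s × 0.3048 → 0.0752856 m/s
t = d / v = 245.303 m / 0.0752856 m/s = 3258.3 s
3258.3 s ÷ (86400 s/day) = 0.0377118 day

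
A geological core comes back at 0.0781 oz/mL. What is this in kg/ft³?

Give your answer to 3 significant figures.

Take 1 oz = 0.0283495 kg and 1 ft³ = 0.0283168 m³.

0.0781 oz/mL × 0.0283495 kg/oz ÷ 10⁻⁶ m³/mL = 2214.1 kg/m³
2214.1 kg/m³ × 0.0283168 m³/ft³ = 62.6962 kg/ft³

62.7 kg/ft³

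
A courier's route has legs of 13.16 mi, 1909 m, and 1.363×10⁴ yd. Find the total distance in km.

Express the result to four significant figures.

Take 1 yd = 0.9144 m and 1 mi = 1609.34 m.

35.55 km

13.16 mi × 1609.34 → 21178.9 m
1909 m (already m)
1.363×10⁴ yd × 0.9144 → 12463.3 m
Total: 21178.9 + 1909 + 12463.3 = 35551.2 m
In km: 35551.2 / 1000 = 35.5512 km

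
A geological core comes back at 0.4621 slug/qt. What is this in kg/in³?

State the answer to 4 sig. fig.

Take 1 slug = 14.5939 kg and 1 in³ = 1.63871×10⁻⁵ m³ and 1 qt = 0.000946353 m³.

0.4621 slug/qt × 14.5939 kg/slug ÷ 0.000946353 m³/qt = 7126.14 kg/m³
7126.14 kg/m³ × 1.63871×10⁻⁵ m³/in³ = 0.116777 kg/in³

0.1168 kg/in³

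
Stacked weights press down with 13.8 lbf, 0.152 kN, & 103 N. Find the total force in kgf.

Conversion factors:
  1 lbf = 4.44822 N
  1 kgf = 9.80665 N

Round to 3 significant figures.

32.3 kgf

13.8 lbf × 4.44822 = 61.3854 N
0.152 kN × 1000 = 152 N
103 N (already N)
Combined: 61.3854 + 152 + 103 = 316.385 N
In kgf: 316.385 / 9.80665 = 32.2623 kgf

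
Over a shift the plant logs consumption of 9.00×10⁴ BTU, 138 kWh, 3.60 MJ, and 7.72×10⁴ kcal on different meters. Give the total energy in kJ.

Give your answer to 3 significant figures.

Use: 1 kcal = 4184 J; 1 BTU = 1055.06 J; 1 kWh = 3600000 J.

9.00×10⁴ BTU × 1055.06 = 9.49554×10⁷ J
138 kWh × 3600000 = 4.968×10⁸ J
3.60 MJ × 1000000 = 3.6×10⁶ J
7.72×10⁴ kcal × 4184 = 3.23005×10⁸ J
Combined: 9.49554×10⁷ + 4.968×10⁸ + 3.6×10⁶ + 3.23005×10⁸ = 9.1836×10⁸ J
In kJ: 9.1836×10⁸ / 1000 = 918360 kJ

9.18×10⁵ kJ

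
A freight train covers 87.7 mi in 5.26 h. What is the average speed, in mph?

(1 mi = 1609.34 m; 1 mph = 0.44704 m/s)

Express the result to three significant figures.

16.7 mph

87.7 mi × 1609.34 → 141139 m
5.26 h × 3600 → 18936 s
v = d / t = 141139 m / 18936 s = 7.45347 m/s
7.45347 m/s ÷ (0.44704 m/s/mph) = 16.6729 mph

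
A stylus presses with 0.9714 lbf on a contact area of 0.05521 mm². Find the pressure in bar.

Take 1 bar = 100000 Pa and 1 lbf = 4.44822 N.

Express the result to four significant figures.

782.6 bar

0.9714 lbf × 4.44822 = 4.321 N
0.05521 mm² × 10⁻⁶ = 5.521×10⁻⁸ m²
P = F / A = 4.321 N / 5.521×10⁻⁸ m² = 7.82648×10⁷ Pa
7.82648×10⁷ Pa ÷ (100000 Pa/bar) = 782.648 bar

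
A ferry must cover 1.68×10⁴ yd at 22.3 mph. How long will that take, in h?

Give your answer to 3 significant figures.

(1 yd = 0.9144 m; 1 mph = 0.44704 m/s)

1.68×10⁴ yd × 0.9144 → 15361.9 m
22.3 mph × 0.44704 → 9.96899 m/s
t = d / v = 15361.9 m / 9.96899 m/s = 1540.97 s
1540.97 s ÷ (3600 s/h) = 0.428047 h

0.428 h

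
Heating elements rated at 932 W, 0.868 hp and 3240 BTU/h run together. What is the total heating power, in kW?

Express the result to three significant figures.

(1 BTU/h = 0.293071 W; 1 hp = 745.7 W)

932 W (already W)
0.868 hp × 745.7 = 647.268 W
3240 BTU/h × 0.293071 = 949.55 W
Sum: 932 + 647.268 + 949.55 = 2528.82 W
In kW: 2528.82 / 1000 = 2.52882 kW

2.53 kW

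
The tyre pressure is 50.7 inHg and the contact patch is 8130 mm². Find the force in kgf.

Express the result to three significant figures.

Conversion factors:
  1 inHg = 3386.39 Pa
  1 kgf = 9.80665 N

142 kgf

50.7 inHg × 3386.39 = 171690 Pa
8130 mm² × 10⁻⁶ = 0.00813 m²
F = P × A = 171690 Pa × 0.00813 m² = 1395.84 N
1395.84 N ÷ (9.80665 N/kgf) = 142.336 kgf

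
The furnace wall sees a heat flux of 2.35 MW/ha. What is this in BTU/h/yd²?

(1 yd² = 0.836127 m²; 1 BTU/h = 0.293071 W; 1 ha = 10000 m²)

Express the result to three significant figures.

2.35 MW/ha × 1000000 W/MW ÷ 10000 m²/ha = 235 W/m²
235 W/m² ÷ 0.293071 W/BTU/h × 0.836127 m²/yd² = 670.451 BTU/h/yd²

670 BTU/h/yd²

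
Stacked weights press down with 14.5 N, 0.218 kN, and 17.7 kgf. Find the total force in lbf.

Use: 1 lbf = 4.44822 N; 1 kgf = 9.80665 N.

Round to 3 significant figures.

91.3 lbf

14.5 N (already N)
0.218 kN × 1000 = 218 N
17.7 kgf × 9.80665 = 173.578 N
Sum: 14.5 + 218 + 173.578 = 406.078 N
In lbf: 406.078 / 4.44822 = 91.29 lbf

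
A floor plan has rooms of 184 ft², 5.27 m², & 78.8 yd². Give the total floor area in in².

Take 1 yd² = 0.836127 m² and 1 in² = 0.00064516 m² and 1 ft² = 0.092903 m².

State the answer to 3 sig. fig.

1.37×10⁵ in²

184 ft² × 0.092903 = 17.0942 m²
5.27 m² (already m²)
78.8 yd² × 0.836127 = 65.8868 m²
Combined: 17.0942 + 5.27 + 65.8868 = 88.251 m²
In in²: 88.251 / 0.00064516 = 136789 in²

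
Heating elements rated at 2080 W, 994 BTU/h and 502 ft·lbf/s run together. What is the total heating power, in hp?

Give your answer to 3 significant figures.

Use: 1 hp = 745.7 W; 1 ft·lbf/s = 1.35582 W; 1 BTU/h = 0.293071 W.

4.09 hp

2080 W (already W)
994 BTU/h × 0.293071 = 291.313 W
502 ft·lbf/s × 1.35582 = 680.622 W
Combined: 2080 + 291.313 + 680.622 = 3051.94 W
In hp: 3051.94 / 745.7 = 4.09272 hp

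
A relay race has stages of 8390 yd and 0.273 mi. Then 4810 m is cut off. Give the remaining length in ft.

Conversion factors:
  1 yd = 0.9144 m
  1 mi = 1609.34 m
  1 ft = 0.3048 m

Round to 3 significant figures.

1.08×10⁴ ft

8390 yd × 0.9144 → 7671.82 m
0.273 mi × 1609.34 → 439.35 m
4810 m (already m)
Net: 7671.82 + 439.35 − 4810 = 3301.17 m
In ft: 3301.17 / 0.3048 = 10830.6 ft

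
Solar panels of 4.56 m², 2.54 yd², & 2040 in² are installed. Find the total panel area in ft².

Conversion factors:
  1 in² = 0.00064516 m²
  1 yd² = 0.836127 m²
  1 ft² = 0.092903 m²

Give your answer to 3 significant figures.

4.56 m² (already m²)
2.54 yd² × 0.836127 → 2.12376 m²
2040 in² × 0.00064516 → 1.31613 m²
Sum: 4.56 + 2.12376 + 1.31613 = 7.99989 m²
In ft²: 7.99989 / 0.092903 = 86.1101 ft²

86.1 ft²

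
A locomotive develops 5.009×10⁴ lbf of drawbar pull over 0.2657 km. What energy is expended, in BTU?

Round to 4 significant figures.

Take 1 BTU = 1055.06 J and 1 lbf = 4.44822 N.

5.611×10⁴ BTU

5.009×10⁴ lbf × 4.44822 = 222811 N
0.2657 km × 1000 = 265.7 m
W = F × d = 222811 N × 265.7 m = 5.92009×10⁷ J
5.92009×10⁷ J ÷ (1055.06 J/BTU) = 56111.4 BTU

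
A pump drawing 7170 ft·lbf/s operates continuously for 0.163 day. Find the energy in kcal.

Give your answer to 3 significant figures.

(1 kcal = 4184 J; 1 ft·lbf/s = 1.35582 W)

7170 ft·lbf/s × 1.35582 = 9721.23 W
0.163 day × 86400 = 14083.2 s
E = P × t = 9721.23 W × 14083.2 s = 1.36906×10⁸ J
1.36906×10⁸ J ÷ (4184 J/kcal) = 32721.3 kcal

3.27×10⁴ kcal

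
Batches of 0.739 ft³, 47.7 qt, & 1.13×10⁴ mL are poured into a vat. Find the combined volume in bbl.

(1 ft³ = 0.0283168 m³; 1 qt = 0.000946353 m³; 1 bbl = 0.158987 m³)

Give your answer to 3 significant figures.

0.487 bbl

0.739 ft³ × 0.0283168 → 0.0209261 m³
47.7 qt × 0.000946353 → 0.045141 m³
1.13×10⁴ mL × 10⁻⁶ → 0.0113 m³
Combined: 0.0209261 + 0.045141 + 0.0113 = 0.0773671 m³
In bbl: 0.0773671 / 0.158987 = 0.486625 bbl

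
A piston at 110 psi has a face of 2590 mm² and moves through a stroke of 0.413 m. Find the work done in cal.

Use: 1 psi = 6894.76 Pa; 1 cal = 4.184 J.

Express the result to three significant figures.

194 cal

110 psi → 758424 Pa
2590 mm² → 0.00259 m²
F = P × A = 758424 × 0.00259 = 1964.32 N
W = F × d = 1964.32 × 0.413 = 811.264 J
In cal: 811.264 / 4.184 = 193.897 cal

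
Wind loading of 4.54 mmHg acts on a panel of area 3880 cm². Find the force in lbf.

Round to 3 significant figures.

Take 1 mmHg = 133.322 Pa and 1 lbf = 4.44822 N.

4.54 mmHg × 133.322 → 605.282 Pa
3880 cm² × 0.0001 → 0.388 m²
F = P × A = 605.282 Pa × 0.388 m² = 234.849 N
234.849 N ÷ (4.44822 N/lbf) = 52.7962 lbf

52.8 lbf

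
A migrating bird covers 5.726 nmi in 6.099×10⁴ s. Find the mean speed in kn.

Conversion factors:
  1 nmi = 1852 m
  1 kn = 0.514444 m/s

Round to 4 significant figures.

5.726 nmi × 1852 = 10604.6 m
v = d / t = 10604.6 m / 60990 s = 0.173874 m/s
0.173874 m/s ÷ (0.514444 m/s/kn) = 0.337984 kn

0.3380 kn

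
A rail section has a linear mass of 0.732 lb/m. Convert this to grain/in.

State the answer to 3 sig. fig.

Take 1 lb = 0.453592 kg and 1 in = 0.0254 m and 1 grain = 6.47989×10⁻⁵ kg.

0.732 lb/m × 0.453592 kg/lb = 0.332029 kg/m
0.332029 kg/m ÷ 6.47989×10⁻⁵ kg/grain × 0.0254 m/in = 130.149 grain/in

130 grain/in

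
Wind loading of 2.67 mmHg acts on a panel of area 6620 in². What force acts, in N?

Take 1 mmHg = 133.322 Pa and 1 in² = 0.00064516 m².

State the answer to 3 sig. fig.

1520 N

2.67 mmHg × 133.322 → 355.97 Pa
6620 in² × 0.00064516 → 4.27096 m²
F = P × A = 355.97 Pa × 4.27096 m² = 1520.33 N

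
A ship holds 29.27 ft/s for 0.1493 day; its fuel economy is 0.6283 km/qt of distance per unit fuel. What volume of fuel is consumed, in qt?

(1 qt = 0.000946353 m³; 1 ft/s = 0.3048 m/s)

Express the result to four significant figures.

29.27 ft/s → 8.9215 m/s
0.1493 day → 12899.5 s
d = v × t = 8.9215 × 12899.5 = 115083 m
0.6283 km/qt → 663917 m/m³
V = d / (distance per unit fuel) = 115083 / 663917 = 0.173339 m³
In qt: 0.173339 / 0.000946353 = 183.165 qt

183.2 qt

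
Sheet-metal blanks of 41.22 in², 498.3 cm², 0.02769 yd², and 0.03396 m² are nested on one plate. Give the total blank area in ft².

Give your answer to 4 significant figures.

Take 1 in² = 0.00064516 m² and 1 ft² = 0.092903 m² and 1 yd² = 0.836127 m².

1.437 ft²

41.22 in² × 0.00064516 = 0.0265935 m²
498.3 cm² × 0.0001 = 0.04983 m²
0.02769 yd² × 0.836127 = 0.0231524 m²
0.03396 m² (already m²)
Combined: 0.0265935 + 0.04983 + 0.0231524 + 0.03396 = 0.133536 m²
In ft²: 0.133536 / 0.092903 = 1.43737 ft²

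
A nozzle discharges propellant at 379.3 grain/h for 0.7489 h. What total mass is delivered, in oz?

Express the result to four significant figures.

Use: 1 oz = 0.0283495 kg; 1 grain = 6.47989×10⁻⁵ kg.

0.6493 oz

379.3 grain/h → 6.82728×10⁻⁶ kg/s
0.7489 h → 2696.04 s
m = ṁ × t = 6.82728×10⁻⁶ × 2696.04 = 0.0184066 kg
In oz: 0.0184066 / 0.0283495 = 0.649274 oz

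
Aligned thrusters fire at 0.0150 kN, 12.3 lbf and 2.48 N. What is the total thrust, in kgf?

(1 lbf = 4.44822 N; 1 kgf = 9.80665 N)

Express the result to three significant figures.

7.36 kgf

0.0150 kN × 1000 → 15 N
12.3 lbf × 4.44822 → 54.7131 N
2.48 N (already N)
Total: 15 + 54.7131 + 2.48 = 72.1931 N
In kgf: 72.1931 / 9.80665 = 7.36165 kgf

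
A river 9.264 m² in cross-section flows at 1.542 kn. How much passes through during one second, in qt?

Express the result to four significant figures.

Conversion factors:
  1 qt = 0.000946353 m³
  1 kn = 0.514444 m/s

7765 qt

1.542 kn × 0.514444 → 0.793273 m/s
V = v × A × t = 0.793273 m/s × 9.264 m² × 1 s = 7.34888 m³
7.34888 m³ ÷ (0.000946353 m³/qt) = 7765.47 qt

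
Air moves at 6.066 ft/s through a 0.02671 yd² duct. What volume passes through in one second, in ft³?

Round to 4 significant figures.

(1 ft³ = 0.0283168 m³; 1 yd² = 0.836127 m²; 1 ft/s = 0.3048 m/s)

1.458 ft³

6.066 ft/s × 0.3048 → 1.84892 m/s
0.02671 yd² × 0.836127 → 0.022333 m²
V = v × A × t = 1.84892 m/s × 0.022333 m² × 1 s = 0.0412919 m³
0.0412919 m³ ÷ (0.0283168 m³/ft³) = 1.45821 ft³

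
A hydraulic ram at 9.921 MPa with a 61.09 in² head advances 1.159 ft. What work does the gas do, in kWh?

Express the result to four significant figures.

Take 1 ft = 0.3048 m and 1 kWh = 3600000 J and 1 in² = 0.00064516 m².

9.921 MPa → 9.921×10⁶ Pa
61.09 in² → 0.0394128 m²
F = P × A = 9.921×10⁶ × 0.0394128 = 391014 N
1.159 ft → 0.353263 m
W = F × d = 391014 × 0.353263 = 138131 J
In kWh: 138131 / 3600000 = 0.0383697 kWh

0.03837 kWh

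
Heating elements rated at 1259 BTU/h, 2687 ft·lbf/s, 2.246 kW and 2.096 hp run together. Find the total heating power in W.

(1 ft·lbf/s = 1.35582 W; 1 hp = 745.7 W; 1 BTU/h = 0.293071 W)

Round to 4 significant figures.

1259 BTU/h × 0.293071 = 368.976 W
2687 ft·lbf/s × 1.35582 = 3643.09 W
2.246 kW × 1000 = 2246 W
2.096 hp × 745.7 = 1562.99 W
Combined: 368.976 + 3643.09 + 2246 + 1562.99 = 7821.06 W

7821 W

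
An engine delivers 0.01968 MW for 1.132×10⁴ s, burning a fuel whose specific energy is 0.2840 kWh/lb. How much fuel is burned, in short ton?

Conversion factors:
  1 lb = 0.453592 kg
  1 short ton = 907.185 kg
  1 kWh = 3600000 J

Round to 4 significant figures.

0.1089 short ton

0.01968 MW → 19680 W
E = P × t = 19680 × 11320 = 2.22778×10⁸ J
0.2840 kWh/lb → 2.25401×10⁶ J/kg
m = E / e_s = 2.22778×10⁸ / 2.25401×10⁶ = 98.8363 kg
In short ton: 98.8363 / 907.185 = 0.108948 short ton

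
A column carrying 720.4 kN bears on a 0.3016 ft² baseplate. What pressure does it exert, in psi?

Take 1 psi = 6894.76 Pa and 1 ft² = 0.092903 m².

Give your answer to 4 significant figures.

720.4 kN × 1000 = 720400 N
0.3016 ft² × 0.092903 = 0.0280195 m²
P = F / A = 720400 N / 0.0280195 m² = 2.57107×10⁷ Pa
2.57107×10⁷ Pa ÷ (6894.76 Pa/psi) = 3729.02 psi

3729 psi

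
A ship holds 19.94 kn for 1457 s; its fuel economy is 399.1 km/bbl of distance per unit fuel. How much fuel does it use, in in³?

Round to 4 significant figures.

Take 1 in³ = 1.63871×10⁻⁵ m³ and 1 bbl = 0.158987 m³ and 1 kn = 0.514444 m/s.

19.94 kn → 10.258 m/s
d = v × t = 10.258 × 1457 = 14945.9 m
399.1 km/bbl → 2.51027×10⁶ m/m³
V = d / (distance per unit fuel) = 14945.9 / 2.51027×10⁶ = 0.0059539 m³
In in³: 0.0059539 / 1.63871×10⁻⁵ = 363.328 in³

363.3 in³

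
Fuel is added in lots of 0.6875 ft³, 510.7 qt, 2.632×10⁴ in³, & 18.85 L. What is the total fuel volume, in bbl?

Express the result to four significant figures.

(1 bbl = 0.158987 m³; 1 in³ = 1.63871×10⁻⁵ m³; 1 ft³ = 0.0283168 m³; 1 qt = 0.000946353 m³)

0.6875 ft³ × 0.0283168 = 0.0194678 m³
510.7 qt × 0.000946353 = 0.483302 m³
2.632×10⁴ in³ × 1.63871×10⁻⁵ = 0.431308 m³
18.85 L × 0.001 = 0.01885 m³
Total: 0.0194678 + 0.483302 + 0.431308 + 0.01885 = 0.952928 m³
In bbl: 0.952928 / 0.158987 = 5.99375 bbl

5.994 bbl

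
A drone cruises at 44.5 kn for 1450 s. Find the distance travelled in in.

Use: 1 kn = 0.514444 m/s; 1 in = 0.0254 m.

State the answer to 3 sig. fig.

1.31×10⁶ in

44.5 kn × 0.514444 → 22.8928 m/s
d = v × t = 22.8928 m/s × 1450 s = 33194.6 m
33194.6 m ÷ (0.0254 m/in) = 1.30687×10⁶ in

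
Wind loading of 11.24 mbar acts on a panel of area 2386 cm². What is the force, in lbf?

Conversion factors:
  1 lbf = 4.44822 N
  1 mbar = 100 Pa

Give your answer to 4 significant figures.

11.24 mbar × 100 → 1124 Pa
2386 cm² × 0.0001 → 0.2386 m²
F = P × A = 1124 Pa × 0.2386 m² = 268.186 N
268.186 N ÷ (4.44822 N/lbf) = 60.2906 lbf

60.29 lbf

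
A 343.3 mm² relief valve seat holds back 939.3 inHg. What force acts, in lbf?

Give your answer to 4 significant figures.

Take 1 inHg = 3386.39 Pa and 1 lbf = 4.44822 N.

245.5 lbf

939.3 inHg × 3386.39 = 3.18084×10⁶ Pa
343.3 mm² × 10⁻⁶ = 3.433×10⁻⁴ m²
F = P × A = 3.18084×10⁶ Pa × 3.433×10⁻⁴ m² = 1091.98 N
1091.98 N ÷ (4.44822 N/lbf) = 245.487 lbf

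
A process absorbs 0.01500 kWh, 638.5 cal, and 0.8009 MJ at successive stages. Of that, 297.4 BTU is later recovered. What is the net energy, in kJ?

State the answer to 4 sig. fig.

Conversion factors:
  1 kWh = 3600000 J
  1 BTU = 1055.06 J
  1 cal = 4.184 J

543.8 kJ

0.01500 kWh × 3600000 → 54000 J
638.5 cal × 4.184 → 2671.48 J
0.8009 MJ × 1000000 → 800900 J
297.4 BTU × 1055.06 → 313775 J
Result: 54000 + 2671.48 + 800900 − 313775 = 543796 J
In kJ: 543796 / 1000 = 543.796 kJ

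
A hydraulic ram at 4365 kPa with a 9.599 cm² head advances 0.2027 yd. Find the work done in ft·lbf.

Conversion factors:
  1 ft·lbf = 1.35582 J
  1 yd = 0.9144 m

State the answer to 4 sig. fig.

572.8 ft·lbf

4365 kPa → 4.365×10⁶ Pa
9.599 cm² → 9.599×10⁻⁴ m²
F = P × A = 4.365×10⁶ × 9.599×10⁻⁴ = 4189.96 N
0.2027 yd → 0.185349 m
W = F × d = 4189.96 × 0.185349 = 776.605 J
In ft·lbf: 776.605 / 1.35582 = 572.794 ft·lbf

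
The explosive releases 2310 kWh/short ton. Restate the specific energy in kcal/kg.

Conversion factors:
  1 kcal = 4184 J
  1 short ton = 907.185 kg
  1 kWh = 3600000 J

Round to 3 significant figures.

2310 kWh/short ton × 3600000 J/kWh ÷ 907.185 kg/short ton = 9.16682×10⁶ J/kg
9.16682×10⁶ J/kg ÷ 4184 J/kcal = 2190.92 kcal/kg

2190 kcal/kg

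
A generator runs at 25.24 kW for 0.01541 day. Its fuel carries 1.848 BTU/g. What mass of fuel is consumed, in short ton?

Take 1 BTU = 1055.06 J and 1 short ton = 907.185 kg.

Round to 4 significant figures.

25.24 kW → 25240 W
0.01541 day → 1331.42 s
E = P × t = 25240 × 1331.42 = 3.3605×10⁷ J
1.848 BTU/g → 1.94975×10⁶ J/kg
m = E / e_s = 3.3605×10⁷ / 1.94975×10⁶ = 17.2355 kg
In short ton: 17.2355 / 907.185 = 0.0189989 short ton

0.01900 short ton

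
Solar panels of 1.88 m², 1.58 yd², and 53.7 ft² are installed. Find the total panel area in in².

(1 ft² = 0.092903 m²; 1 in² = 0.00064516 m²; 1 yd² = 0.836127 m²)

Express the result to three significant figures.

1.88 m² (already m²)
1.58 yd² × 0.836127 → 1.32108 m²
53.7 ft² × 0.092903 → 4.98889 m²
Combined: 1.88 + 1.32108 + 4.98889 = 8.18997 m²
In in²: 8.18997 / 0.00064516 = 12694.5 in²

1.27×10⁴ in²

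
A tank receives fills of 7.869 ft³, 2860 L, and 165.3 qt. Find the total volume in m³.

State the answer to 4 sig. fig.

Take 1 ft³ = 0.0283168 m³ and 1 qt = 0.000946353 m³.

3.239 m³

7.869 ft³ × 0.0283168 → 0.222825 m³
2860 L × 0.001 → 2.86 m³
165.3 qt × 0.000946353 → 0.156432 m³
Combined: 0.222825 + 2.86 + 0.156432 = 3.23926 m³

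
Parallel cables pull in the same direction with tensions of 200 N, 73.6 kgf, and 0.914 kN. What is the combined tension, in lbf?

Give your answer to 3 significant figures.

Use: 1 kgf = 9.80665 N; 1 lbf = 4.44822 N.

200 N (already N)
73.6 kgf × 9.80665 = 721.769 N
0.914 kN × 1000 = 914 N
Total: 200 + 721.769 + 914 = 1835.77 N
In lbf: 1835.77 / 4.44822 = 412.698 lbf

413 lbf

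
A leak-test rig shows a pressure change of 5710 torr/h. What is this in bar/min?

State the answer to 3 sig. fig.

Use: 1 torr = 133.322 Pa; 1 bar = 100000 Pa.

0.127 bar/min

5710 torr/h × 133.322 Pa/torr ÷ 3600 s/h = 211.464 Pa/s
211.464 Pa/s ÷ 100000 Pa/bar × 60 s/min = 0.126878 bar/min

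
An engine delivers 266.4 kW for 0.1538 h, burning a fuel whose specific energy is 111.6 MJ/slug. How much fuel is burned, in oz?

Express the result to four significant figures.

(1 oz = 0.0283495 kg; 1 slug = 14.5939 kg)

680.4 oz

266.4 kW → 266400 W
0.1538 h → 553.68 s
E = P × t = 266400 × 553.68 = 1.475×10⁸ J
111.6 MJ/slug → 7.64703×10⁶ J/kg
m = E / e_s = 1.475×10⁸ / 7.64703×10⁶ = 19.2885 kg
In oz: 19.2885 / 0.0283495 = 680.382 oz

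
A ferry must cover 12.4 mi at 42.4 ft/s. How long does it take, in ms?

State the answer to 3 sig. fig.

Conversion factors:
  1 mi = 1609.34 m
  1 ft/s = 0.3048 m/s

12.4 mi × 1609.34 = 19955.8 m
42.4 ft/s × 0.3048 = 12.9235 m/s
t = d / v = 19955.8 m / 12.9235 m/s = 1544.15 s
1544.15 s ÷ (0.001 s/ms) = 1.54415×10⁶ ms

1.54×10⁶ ms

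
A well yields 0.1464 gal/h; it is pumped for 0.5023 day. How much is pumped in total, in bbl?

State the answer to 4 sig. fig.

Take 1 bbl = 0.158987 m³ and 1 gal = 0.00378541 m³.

0.04202 bbl

0.1464 gal/h → 1.5394×10⁻⁷ m³/s
0.5023 day → 43398.7 s
V = Q × t = 1.5394×10⁻⁷ × 43398.7 = 0.0066808 m³
In bbl: 0.0066808 / 0.158987 = 0.042021 bbl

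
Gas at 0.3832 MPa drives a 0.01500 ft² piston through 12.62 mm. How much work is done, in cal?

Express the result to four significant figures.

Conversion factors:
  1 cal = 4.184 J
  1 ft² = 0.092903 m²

1.611 cal

0.3832 MPa → 383200 Pa
0.01500 ft² → 0.00139354 m²
F = P × A = 383200 × 0.00139354 = 534.005 N
12.62 mm → 0.01262 m
W = F × d = 534.005 × 0.01262 = 6.73914 J
In cal: 6.73914 / 4.184 = 1.61069 cal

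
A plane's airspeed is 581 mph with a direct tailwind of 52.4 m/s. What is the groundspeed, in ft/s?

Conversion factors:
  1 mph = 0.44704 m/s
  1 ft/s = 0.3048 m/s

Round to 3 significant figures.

581 mph × 0.44704 = 259.73 m/s
52.4 m/s (already m/s)
Total: 259.73 + 52.4 = 312.13 m/s
In ft/s: 312.13 / 0.3048 = 1024.05 ft/s

1020 ft/s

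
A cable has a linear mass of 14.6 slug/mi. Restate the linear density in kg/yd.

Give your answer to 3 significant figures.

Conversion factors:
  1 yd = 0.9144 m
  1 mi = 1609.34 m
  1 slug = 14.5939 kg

14.6 slug/mi × 14.5939 kg/slug ÷ 1609.34 m/mi = 0.132396 kg/m
0.132396 kg/m × 0.9144 m/yd = 0.121063 kg/yd

0.121 kg/yd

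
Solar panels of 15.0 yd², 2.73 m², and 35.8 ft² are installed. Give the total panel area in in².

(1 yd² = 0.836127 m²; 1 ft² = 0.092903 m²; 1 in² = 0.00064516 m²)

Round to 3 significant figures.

2.88×10⁴ in²

15.0 yd² × 0.836127 = 12.5419 m²
2.73 m² (already m²)
35.8 ft² × 0.092903 = 3.32593 m²
Combined: 12.5419 + 2.73 + 3.32593 = 18.5978 m²
In in²: 18.5978 / 0.00064516 = 28826.6 in²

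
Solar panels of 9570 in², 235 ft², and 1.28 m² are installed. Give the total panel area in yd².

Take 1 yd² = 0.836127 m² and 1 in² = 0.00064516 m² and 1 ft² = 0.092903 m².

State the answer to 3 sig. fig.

9570 in² × 0.00064516 = 6.17418 m²
235 ft² × 0.092903 = 21.8322 m²
1.28 m² (already m²)
Combined: 6.17418 + 21.8322 + 1.28 = 29.2864 m²
In yd²: 29.2864 / 0.836127 = 35.0263 yd²

35.0 yd²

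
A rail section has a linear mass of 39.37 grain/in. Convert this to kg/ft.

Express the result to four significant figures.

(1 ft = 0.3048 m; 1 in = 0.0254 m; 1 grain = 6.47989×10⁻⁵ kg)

39.37 grain/in × 6.47989×10⁻⁵ kg/grain ÷ 0.0254 m/in = 0.100438 kg/m
0.100438 kg/m × 0.3048 m/ft = 0.0306135 kg/ft

0.03061 kg/ft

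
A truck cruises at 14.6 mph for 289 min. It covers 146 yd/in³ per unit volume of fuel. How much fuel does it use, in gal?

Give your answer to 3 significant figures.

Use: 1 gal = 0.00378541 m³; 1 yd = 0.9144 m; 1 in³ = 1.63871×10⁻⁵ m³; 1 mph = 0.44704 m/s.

14.6 mph → 6.52678 m/s
289 min → 17340 s
d = v × t = 6.52678 × 17340 = 113174 m
146 yd/in³ → 8.1468×10⁶ m/m³
V = d / (distance per unit fuel) = 113174 / 8.1468×10⁶ = 0.0138918 m³
In gal: 0.0138918 / 0.00378541 = 3.66983 gal

3.67 gal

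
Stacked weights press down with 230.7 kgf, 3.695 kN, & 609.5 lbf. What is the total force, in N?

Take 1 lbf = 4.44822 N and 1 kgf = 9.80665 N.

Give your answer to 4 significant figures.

230.7 kgf × 9.80665 → 2262.39 N
3.695 kN × 1000 → 3695 N
609.5 lbf × 4.44822 → 2711.19 N
Sum: 2262.39 + 3695 + 2711.19 = 8668.58 N

8669 N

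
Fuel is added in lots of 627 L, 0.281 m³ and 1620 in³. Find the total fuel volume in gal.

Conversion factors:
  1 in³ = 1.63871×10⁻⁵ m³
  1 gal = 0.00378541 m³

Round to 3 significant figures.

627 L × 0.001 = 0.627 m³
0.281 m³ (already m³)
1620 in³ × 1.63871×10⁻⁵ = 0.0265471 m³
Total: 0.627 + 0.281 + 0.0265471 = 0.934547 m³
In gal: 0.934547 / 0.00378541 = 246.881 gal

247 gal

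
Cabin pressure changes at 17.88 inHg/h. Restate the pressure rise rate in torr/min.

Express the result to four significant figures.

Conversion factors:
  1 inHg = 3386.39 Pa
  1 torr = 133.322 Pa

17.88 inHg/h × 3386.39 Pa/inHg ÷ 3600 s/h = 16.8191 Pa/s
16.8191 Pa/s ÷ 133.322 Pa/torr × 60 s/min = 7.56924 torr/min

7.569 torr/min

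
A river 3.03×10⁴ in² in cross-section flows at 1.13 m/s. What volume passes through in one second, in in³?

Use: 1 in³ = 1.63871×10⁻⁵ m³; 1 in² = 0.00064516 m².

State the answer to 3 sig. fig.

3.03×10⁴ in² × 0.00064516 → 19.5483 m²
V = v × A × t = 1.13 m/s × 19.5483 m² × 1 s = 22.0896 m³
22.0896 m³ ÷ (1.63871×10⁻⁵ m³/in³) = 1.34799×10⁶ in³

1.35×10⁶ in³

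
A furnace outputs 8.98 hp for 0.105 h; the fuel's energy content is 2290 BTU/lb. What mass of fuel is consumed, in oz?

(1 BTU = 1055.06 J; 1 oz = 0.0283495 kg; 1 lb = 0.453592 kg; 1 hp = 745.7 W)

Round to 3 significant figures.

8.98 hp → 6696.39 W
0.105 h → 378 s
E = P × t = 6696.39 × 378 = 2.53124×10⁶ J
2290 BTU/lb → 5.32657×10⁶ J/kg
m = E / e_s = 2.53124×10⁶ / 5.32657×10⁶ = 0.47521 kg
In oz: 0.47521 / 0.0283495 = 16.7626 oz

16.8 oz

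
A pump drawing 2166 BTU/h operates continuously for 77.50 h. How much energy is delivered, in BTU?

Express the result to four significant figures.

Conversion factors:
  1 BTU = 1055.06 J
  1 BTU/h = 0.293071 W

2166 BTU/h × 0.293071 → 634.792 W
77.50 h × 3600 → 279000 s
E = P × t = 634.792 W × 279000 s = 1.77107×10⁸ J
1.77107×10⁸ J ÷ (1055.06 J/BTU) = 167864 BTU

1.679×10⁵ BTU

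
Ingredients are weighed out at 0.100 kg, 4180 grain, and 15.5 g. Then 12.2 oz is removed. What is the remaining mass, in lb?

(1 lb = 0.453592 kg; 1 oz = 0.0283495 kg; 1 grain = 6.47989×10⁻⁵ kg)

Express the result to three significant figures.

0.100 kg (already kg)
4180 grain × 6.47989×10⁻⁵ = 0.270859 kg
15.5 g × 0.001 = 0.0155 kg
12.2 oz × 0.0283495 = 0.345864 kg
Net: 0.1 + 0.270859 + 0.0155 − 0.345864 = 0.040495 kg
In lb: 0.040495 / 0.453592 = 0.0892763 lb

0.0893 lb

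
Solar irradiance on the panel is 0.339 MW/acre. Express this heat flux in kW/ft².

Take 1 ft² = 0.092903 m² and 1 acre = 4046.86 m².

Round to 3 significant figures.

0.00778 kW/ft²

0.339 MW/acre × 1000000 W/MW ÷ 4046.86 m²/acre = 83.7687 W/m²
83.7687 W/m² ÷ 1000 W/kW × 0.092903 m²/ft² = 0.00778236 kW/ft²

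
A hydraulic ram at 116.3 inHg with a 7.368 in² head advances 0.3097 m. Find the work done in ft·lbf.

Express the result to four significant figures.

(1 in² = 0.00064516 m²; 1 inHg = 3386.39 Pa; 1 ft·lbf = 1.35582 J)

427.6 ft·lbf

116.3 inHg → 393837 Pa
7.368 in² → 0.00475354 m²
F = P × A = 393837 × 0.00475354 = 1872.12 N
W = F × d = 1872.12 × 0.3097 = 579.796 J
In ft·lbf: 579.796 / 1.35582 = 427.635 ft·lbf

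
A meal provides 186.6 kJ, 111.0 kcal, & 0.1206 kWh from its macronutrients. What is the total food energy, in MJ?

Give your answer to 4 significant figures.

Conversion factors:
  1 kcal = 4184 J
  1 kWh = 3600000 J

1.085 MJ

186.6 kJ × 1000 = 186600 J
111.0 kcal × 4184 = 464424 J
0.1206 kWh × 3600000 = 434160 J
Combined: 186600 + 464424 + 434160 = 1.08518×10⁶ J
In MJ: 1.08518×10⁶ / 1000000 = 1.08518 MJ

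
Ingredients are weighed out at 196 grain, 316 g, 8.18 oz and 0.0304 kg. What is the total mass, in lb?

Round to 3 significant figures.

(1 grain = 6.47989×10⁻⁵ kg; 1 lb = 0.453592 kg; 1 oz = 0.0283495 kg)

1.30 lb

196 grain × 6.47989×10⁻⁵ → 0.0127006 kg
316 g × 0.001 → 0.316 kg
8.18 oz × 0.0283495 → 0.231899 kg
0.0304 kg (already kg)
Total: 0.0127006 + 0.316 + 0.231899 + 0.0304 = 0.591 kg
In lb: 0.591 / 0.453592 = 1.30293 lb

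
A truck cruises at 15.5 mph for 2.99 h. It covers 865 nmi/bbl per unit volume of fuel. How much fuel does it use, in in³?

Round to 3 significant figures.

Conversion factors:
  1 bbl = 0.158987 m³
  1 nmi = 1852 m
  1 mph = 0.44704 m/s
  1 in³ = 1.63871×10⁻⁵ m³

15.5 mph → 6.92912 m/s
2.99 h → 10764 s
d = v × t = 6.92912 × 10764 = 74585 m
865 nmi/bbl → 1.00762×10⁷ m/m³
V = d / (distance per unit fuel) = 74585 / 1.00762×10⁷ = 0.0074021 m³
In in³: 0.0074021 / 1.63871×10⁻⁵ = 451.703 in³

452 in³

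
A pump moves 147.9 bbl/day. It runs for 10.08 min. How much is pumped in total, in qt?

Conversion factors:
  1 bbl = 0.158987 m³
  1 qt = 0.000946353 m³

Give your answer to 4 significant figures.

173.9 qt

147.9 bbl/day → 2.72155×10⁻⁴ m³/s
10.08 min → 604.8 s
V = Q × t = 2.72155×10⁻⁴ × 604.8 = 0.164599 m³
In qt: 0.164599 / 0.000946353 = 173.93 qt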